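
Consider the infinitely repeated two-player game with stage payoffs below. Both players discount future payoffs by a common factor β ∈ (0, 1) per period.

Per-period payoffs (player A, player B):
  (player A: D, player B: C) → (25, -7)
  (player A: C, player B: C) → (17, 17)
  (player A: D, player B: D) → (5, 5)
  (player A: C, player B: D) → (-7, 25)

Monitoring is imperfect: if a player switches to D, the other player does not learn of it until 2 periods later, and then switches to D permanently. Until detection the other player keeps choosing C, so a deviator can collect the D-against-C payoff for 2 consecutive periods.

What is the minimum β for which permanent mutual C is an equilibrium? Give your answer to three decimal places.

A deviator earns 25 for 2 periods, then 5 forever; cooperating earns 17 forever. Multiplying the IC by (1−β):
17 ≥ 25(1−β^2) + 5β^2, so 20·β^2 ≥ 8 and β^2 ≥ 2/5.
β ≥ (2/5)^(1/2) ≈ 0.632.

0.632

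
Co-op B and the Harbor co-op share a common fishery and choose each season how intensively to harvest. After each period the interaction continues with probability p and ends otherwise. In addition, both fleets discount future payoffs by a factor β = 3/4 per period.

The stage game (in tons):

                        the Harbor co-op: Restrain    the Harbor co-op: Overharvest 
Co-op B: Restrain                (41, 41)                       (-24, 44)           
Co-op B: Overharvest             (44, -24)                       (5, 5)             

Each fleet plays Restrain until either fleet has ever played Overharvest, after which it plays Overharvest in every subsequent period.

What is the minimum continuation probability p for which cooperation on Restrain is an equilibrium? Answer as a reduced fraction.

With continuation probability p and discount β, the effective per-period discount factor is βp.
Grim-trigger IC: βp ≥ (44−41)/(44−5) = 1/13.
So p ≥ (1/13)/(3/4) = 4/39.

4/39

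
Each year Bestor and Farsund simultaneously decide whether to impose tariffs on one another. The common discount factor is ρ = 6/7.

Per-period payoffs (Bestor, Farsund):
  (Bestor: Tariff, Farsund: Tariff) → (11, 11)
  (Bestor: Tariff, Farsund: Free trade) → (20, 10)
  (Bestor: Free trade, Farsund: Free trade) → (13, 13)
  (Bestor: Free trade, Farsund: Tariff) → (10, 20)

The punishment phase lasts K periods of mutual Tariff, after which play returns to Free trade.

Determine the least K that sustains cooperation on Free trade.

No profitable deviation requires (13−11)(ρ+…+ρ^K) ≥ 20−13, i.e. ρ+…+ρ^K ≥ 7/2 ≈ 3.5000.
With ρ = 6/7, the partial sums are K=1: 0.8571, K=2: 1.5918, K=3: 2.2216, K=4: 2.7613, K=5: 3.2240, K=6: 3.6206.
K = 6 is the first length at which the sum reaches 3.5000.

6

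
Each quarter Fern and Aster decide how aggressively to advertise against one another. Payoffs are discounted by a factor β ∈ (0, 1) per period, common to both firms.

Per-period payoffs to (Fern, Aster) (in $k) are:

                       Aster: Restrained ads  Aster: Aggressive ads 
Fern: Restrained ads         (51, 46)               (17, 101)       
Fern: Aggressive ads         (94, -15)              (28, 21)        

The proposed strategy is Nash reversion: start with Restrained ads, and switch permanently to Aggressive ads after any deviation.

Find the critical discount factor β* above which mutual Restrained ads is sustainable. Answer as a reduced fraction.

11/16

For Fern: deviation gain 94−51 = 43, per-period punishment loss 51−28 = 23. IC gives β ≥ 43/66.
For Aster: gain 55, loss 25 per period, so β ≥ 55/80 = 11/16.
The tighter constraint is Aster's, so cooperation needs β ≥ 11/16.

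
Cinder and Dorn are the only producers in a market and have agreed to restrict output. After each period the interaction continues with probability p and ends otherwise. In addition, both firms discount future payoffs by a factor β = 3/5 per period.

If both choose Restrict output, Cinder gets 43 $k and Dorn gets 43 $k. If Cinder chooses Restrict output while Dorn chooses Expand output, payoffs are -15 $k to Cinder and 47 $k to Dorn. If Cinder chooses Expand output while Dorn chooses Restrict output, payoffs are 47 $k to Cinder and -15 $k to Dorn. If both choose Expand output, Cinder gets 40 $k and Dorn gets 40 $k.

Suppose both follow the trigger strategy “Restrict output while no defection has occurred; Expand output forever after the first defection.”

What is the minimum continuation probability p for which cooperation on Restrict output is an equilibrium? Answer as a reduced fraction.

With continuation probability p and discount β, the effective per-period discount factor is βp.
Grim-trigger IC: βp ≥ (47−43)/(47−40) = 4/7.
So p ≥ (4/7)/(3/5) = 20/21.

20/21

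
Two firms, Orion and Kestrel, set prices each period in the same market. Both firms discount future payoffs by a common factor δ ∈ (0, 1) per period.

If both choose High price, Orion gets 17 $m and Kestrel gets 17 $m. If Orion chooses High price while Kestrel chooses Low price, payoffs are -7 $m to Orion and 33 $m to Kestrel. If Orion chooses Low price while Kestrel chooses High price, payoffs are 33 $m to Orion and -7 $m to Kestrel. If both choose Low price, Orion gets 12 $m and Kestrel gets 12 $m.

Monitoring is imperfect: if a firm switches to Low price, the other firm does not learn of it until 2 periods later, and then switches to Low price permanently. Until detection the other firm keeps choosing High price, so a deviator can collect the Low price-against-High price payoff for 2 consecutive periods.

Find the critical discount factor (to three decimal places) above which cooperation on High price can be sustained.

Deviating for the 2 undetected periods gains 33−17 = 16 per period over cooperation, then loses 17−12 = 5 per period forever once punishment starts.
Gain: 16(1 + δ + … + δ^1); loss: 5·δ^2/(1−δ).
No profitable deviation ⇔ 16(1−δ^2) ≤ 5·δ^2, i.e. δ^2 ≥ 16/(16+5) = 16/21.
Hence δ ≥ (16/21)^(1/2) ≈ 0.873.

0.873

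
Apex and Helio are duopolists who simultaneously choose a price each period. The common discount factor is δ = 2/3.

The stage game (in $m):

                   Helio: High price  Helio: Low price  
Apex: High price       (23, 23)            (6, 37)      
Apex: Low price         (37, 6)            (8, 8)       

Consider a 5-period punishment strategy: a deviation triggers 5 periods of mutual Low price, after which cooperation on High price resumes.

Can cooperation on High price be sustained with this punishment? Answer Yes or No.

Yes

A one-shot deviation gives 37 now, then 8 for 5 periods, then back to 23.
Gain from deviating: (37−23) today; loss: (23−8) in each of the next 5 periods.
No-deviation condition: (23−8)(δ+…+δ^5) ≥ 37−23, i.e. δ+…+δ^5 ≥ 14/15.
At δ = 2/3: δ+…+δ^5 = 1.7366 ≥ 0.9333.
So cooperation is sustainable.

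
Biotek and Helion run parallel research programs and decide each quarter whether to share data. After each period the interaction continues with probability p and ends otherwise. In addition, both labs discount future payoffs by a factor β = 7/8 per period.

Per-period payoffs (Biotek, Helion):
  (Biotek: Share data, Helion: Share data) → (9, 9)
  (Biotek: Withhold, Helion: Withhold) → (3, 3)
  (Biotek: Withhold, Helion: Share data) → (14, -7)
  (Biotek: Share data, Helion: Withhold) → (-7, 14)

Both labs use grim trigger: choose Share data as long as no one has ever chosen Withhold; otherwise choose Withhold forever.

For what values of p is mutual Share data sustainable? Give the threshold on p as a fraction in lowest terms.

40/77

With continuation probability p and discount β, the effective per-period discount factor is βp.
Grim-trigger IC: βp ≥ (14−9)/(14−3) = 5/11.
So p ≥ (5/11)/(7/8) = 40/77.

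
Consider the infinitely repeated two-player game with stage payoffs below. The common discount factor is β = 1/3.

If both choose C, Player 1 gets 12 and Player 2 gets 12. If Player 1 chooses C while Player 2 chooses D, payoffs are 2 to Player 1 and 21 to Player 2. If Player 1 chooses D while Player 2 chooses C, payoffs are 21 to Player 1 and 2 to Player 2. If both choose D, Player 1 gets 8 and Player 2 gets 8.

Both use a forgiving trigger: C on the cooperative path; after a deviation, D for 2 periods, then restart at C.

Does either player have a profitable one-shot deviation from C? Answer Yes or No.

Yes

A one-shot deviation gives 21 now, then 8 for 2 periods, then back to 12.
Gain from deviating: (21−12) today; loss: (12−8) in each of the next 2 periods.
No-deviation condition: (12−8)(β+…+β^2) ≥ 21−12, i.e. β+…+β^2 ≥ 9/4.
At β = 1/3: β+…+β^2 = 0.4444 < 2.2500.
So cooperation is not sustainable.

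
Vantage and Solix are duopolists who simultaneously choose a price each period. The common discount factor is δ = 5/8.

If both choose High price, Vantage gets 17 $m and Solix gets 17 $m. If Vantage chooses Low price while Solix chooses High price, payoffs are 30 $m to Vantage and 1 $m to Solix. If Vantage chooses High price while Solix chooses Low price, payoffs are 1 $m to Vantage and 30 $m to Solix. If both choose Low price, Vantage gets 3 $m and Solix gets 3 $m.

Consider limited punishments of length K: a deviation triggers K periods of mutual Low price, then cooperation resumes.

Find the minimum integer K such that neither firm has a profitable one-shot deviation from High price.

2

No profitable deviation requires (17−3)(δ+…+δ^K) ≥ 30−17, i.e. δ+…+δ^K ≥ 13/14 ≈ 0.9286.
With δ = 5/8, the partial sums are K=1: 0.6250, K=2: 1.0156.
K = 2 is the first length at which the sum reaches 0.9286.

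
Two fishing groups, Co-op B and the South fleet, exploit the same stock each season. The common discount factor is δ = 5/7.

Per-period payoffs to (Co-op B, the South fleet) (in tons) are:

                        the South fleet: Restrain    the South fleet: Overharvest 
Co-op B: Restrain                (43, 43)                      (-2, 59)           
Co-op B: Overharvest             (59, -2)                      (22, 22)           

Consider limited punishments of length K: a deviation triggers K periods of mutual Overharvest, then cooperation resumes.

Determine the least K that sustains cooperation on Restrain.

2

IC: δ(1−δ^K)/(1−δ) ≥ (59−43)/(43−22) = 16/21.
With δ = 5/7: need 1 − δ^K ≥ 16/21·(1−5/7)/(5/7), i.e. δ^K ≤ 0.6952.
Since (5/7)^1 = 0.7143 and (5/7)^2 = 0.5102, the smallest such K is 2.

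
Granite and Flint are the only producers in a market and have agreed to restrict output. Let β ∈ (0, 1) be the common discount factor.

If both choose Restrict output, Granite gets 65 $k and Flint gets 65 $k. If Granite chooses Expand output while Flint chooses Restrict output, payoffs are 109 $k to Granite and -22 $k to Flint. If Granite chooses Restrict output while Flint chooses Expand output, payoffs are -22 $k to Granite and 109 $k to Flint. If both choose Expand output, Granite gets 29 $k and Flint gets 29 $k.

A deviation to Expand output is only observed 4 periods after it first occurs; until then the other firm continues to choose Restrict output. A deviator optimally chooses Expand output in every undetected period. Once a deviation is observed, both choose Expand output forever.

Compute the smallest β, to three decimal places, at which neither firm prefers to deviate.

Deviating for the 4 undetected periods gains 109−65 = 44 per period over cooperation, then loses 65−29 = 36 per period forever once punishment starts.
Gain: 44(1 + β + … + β^3); loss: 36·β^4/(1−β).
No profitable deviation ⇔ 44(1−β^4) ≤ 36·β^4, i.e. β^4 ≥ 44/(44+36) = 11/20.
Hence β ≥ (11/20)^(1/4) ≈ 0.861.

0.861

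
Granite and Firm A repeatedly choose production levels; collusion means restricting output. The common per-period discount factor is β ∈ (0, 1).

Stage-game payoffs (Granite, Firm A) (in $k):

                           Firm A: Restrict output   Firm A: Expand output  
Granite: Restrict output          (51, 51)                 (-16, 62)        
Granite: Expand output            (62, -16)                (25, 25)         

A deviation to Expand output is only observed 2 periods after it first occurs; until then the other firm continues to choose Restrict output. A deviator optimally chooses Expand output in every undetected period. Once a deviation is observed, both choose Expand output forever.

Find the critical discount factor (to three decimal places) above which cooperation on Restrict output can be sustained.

A deviator earns 62 for 2 periods, then 25 forever; cooperating earns 51 forever. Multiplying the IC by (1−β):
51 ≥ 62(1−β^2) + 25β^2, so 37·β^2 ≥ 11 and β^2 ≥ 11/37.
β ≥ (11/37)^(1/2) ≈ 0.545.

0.545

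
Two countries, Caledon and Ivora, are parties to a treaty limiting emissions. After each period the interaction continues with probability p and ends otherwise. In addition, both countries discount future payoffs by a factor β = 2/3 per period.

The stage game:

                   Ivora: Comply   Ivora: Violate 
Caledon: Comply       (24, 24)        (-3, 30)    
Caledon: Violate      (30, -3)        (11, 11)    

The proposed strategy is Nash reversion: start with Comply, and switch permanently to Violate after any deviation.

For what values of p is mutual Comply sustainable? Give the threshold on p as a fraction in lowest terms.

With continuation probability p and discount β, the effective per-period discount factor is βp.
Grim-trigger IC: βp ≥ (30−24)/(30−11) = 6/19.
So p ≥ (6/19)/(2/3) = 9/19.

9/19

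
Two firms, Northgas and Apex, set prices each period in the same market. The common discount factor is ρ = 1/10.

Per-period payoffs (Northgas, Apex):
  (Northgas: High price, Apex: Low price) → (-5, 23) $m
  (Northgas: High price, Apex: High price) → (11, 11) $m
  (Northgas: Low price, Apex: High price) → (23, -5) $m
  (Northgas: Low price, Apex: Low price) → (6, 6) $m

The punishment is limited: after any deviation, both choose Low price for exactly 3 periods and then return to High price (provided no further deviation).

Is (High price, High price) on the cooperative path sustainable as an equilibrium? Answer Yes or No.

No

IC: ρ+…+ρ^3 ≥ (23−11)/(11−6) = 12/5.
At ρ = 1/10: partial sum = 0.1110 < 2.4000. Cooperation not sustainable.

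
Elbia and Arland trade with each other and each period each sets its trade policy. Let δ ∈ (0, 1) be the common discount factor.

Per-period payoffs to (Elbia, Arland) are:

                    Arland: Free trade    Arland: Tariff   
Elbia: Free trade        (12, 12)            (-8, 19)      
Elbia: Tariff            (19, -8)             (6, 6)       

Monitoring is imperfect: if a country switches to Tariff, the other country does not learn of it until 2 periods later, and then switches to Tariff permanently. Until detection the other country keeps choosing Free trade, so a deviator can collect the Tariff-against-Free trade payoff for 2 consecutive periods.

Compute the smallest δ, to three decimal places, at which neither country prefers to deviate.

Deviating for the 2 undetected periods gains 19−12 = 7 per period over cooperation, then loses 12−6 = 6 per period forever once punishment starts.
Gain: 7(1 + δ + … + δ^1); loss: 6·δ^2/(1−δ).
No profitable deviation ⇔ 7(1−δ^2) ≤ 6·δ^2, i.e. δ^2 ≥ 7/(7+6) = 7/13.
Hence δ ≥ (7/13)^(1/2) ≈ 0.734.

0.734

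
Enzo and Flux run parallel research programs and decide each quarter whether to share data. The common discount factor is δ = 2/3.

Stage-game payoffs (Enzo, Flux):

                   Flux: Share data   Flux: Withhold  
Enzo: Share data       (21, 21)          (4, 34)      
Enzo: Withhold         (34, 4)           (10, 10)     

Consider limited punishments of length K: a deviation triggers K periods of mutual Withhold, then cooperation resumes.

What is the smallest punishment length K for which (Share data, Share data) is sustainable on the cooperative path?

3

Need Σ_{k=1}^{K} δ^k ≥ (34−21)/(21−10) = 1.1818 at δ = 2/3.
At K = 2 the sum is 1.1111 < 1.1818; at K = 3 it is 1.4074 ≥ 1.1818.
So the minimum punishment length is K = 3.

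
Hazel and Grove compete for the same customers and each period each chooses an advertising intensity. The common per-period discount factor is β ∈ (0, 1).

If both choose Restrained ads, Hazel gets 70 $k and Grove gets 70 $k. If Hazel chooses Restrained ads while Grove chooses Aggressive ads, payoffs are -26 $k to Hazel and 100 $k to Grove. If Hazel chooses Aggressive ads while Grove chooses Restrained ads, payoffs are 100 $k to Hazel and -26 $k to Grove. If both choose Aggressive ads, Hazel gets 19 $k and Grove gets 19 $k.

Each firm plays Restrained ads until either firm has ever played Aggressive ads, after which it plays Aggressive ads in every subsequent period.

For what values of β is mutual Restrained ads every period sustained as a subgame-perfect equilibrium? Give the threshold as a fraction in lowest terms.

One-period gain from deviating is 100 − 70 = 30. The loss is 70 − 19 = 51 in every subsequent period, with present value 51·β/(1−β).
Deviation is unprofitable when 51·β/(1−β) ≥ 30, i.e. β/(1−β) ≥ 10/17.
Equivalently β ≥ 30/(30+51) = 10/27.

10/27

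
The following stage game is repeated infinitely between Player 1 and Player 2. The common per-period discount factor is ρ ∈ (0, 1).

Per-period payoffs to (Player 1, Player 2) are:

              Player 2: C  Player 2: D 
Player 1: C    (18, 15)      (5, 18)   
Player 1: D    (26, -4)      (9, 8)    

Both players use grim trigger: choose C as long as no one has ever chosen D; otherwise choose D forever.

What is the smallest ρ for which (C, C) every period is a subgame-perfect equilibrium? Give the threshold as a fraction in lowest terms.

8/17

For Player 1: deviation gain 26−18 = 8, per-period punishment loss 18−9 = 9. IC gives ρ ≥ 8/17.
For Player 2: gain 3, loss 7 per period, so ρ ≥ 3/10.
The tighter constraint is Player 1's, so cooperation needs ρ ≥ 8/17.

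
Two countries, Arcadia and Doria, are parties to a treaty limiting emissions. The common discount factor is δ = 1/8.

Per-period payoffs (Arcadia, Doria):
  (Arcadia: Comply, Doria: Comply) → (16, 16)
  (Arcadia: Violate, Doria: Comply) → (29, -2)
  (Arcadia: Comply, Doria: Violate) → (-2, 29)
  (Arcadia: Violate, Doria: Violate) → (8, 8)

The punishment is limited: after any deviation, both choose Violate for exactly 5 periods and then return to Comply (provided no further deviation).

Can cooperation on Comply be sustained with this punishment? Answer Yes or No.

A one-shot deviation gives 29 now, then 8 for 5 periods, then back to 16.
Gain from deviating: (29−16) today; loss: (16−8) in each of the next 5 periods.
No-deviation condition: (16−8)(δ+…+δ^5) ≥ 29−16, i.e. δ+…+δ^5 ≥ 13/8.
At δ = 1/8: δ+…+δ^5 = 0.1429 < 1.6250.
So cooperation is not sustainable.

No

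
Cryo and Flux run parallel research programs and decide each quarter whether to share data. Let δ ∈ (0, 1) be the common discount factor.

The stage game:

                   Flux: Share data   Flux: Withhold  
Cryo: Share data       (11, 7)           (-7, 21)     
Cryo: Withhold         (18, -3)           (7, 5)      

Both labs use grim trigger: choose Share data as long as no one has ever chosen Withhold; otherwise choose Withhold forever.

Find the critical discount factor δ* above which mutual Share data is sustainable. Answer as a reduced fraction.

Cryo's threshold: (18−11)/(18−7) = 7/11.
Flux's threshold: (21−7)/(21−5) = 7/8.
7/11 < 7/8, so Flux binds and δ* = 7/8.

7/8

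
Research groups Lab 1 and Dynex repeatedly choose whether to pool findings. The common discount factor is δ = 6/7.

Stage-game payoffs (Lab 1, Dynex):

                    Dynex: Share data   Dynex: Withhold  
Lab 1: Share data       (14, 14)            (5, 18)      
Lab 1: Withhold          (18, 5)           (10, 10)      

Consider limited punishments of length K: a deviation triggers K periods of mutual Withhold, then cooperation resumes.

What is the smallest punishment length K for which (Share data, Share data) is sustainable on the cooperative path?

IC: δ(1−δ^K)/(1−δ) ≥ (18−14)/(14−10) = 1.
With δ = 6/7: need 1 − δ^K ≥ 1·(1−6/7)/(6/7), i.e. δ^K ≤ 0.8333.
Since (6/7)^1 = 0.8571 and (6/7)^2 = 0.7347, the smallest such K is 2.

2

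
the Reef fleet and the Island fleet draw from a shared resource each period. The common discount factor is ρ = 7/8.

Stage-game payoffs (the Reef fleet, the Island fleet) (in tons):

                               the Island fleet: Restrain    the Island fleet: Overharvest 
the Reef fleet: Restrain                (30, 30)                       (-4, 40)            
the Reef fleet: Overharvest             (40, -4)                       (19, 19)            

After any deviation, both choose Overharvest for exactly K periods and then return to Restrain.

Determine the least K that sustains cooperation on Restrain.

Need Σ_{k=1}^{K} ρ^k ≥ (40−30)/(30−19) = 0.9091 at ρ = 7/8.
At K = 1 the sum is 0.8750 < 0.9091; at K = 2 it is 1.6406 ≥ 0.9091.
So the minimum punishment length is K = 2.

2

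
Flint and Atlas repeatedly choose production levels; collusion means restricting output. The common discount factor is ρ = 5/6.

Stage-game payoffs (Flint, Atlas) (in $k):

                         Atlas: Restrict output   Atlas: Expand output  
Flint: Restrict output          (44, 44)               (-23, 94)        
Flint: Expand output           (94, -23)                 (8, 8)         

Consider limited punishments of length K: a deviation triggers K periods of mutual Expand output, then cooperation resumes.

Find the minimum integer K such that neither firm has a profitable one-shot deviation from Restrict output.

2

No profitable deviation requires (44−8)(ρ+…+ρ^K) ≥ 94−44, i.e. ρ+…+ρ^K ≥ 25/18 ≈ 1.3889.
With ρ = 5/6, the partial sums are K=1: 0.8333, K=2: 1.5278.
K = 2 is the first length at which the sum reaches 1.3889.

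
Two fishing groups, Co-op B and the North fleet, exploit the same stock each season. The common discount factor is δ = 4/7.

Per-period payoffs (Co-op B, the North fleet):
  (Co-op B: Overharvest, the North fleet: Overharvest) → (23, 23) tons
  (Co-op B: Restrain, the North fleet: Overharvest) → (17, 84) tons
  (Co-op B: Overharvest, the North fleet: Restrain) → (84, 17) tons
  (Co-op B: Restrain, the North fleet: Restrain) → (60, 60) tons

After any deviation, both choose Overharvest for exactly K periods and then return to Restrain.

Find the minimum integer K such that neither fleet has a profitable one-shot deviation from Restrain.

No profitable deviation requires (60−23)(δ+…+δ^K) ≥ 84−60, i.e. δ+…+δ^K ≥ 24/37 ≈ 0.6486.
With δ = 4/7, the partial sums are K=1: 0.5714, K=2: 0.8980.
K = 2 is the first length at which the sum reaches 0.6486.

2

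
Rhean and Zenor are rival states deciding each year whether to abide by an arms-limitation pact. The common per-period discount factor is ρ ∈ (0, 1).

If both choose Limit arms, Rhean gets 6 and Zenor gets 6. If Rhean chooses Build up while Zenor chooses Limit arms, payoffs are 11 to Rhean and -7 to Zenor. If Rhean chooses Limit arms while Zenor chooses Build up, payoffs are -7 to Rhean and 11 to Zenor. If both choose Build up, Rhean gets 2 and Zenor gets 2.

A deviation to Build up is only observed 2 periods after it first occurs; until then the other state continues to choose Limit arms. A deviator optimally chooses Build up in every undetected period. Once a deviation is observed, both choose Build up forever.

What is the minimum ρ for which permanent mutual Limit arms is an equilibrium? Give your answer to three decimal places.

0.745

A deviator earns 11 for 2 periods, then 2 forever; cooperating earns 6 forever. Multiplying the IC by (1−ρ):
6 ≥ 11(1−ρ^2) + 2ρ^2, so 9·ρ^2 ≥ 5 and ρ^2 ≥ 5/9.
ρ ≥ (5/9)^(1/2) ≈ 0.745.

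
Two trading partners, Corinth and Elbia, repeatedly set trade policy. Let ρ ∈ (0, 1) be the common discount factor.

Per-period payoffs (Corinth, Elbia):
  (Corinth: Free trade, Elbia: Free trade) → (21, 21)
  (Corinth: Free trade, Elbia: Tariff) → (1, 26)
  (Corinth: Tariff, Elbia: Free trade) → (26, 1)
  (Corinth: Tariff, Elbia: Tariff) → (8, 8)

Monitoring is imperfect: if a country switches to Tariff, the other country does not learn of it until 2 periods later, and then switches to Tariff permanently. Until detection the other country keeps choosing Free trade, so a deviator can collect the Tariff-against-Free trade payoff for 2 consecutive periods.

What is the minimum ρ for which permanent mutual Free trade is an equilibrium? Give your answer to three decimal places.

The best deviation is to choose Tariff for all 2 undetected periods, earning 26 each, then 8 forever once detected.
Deviation value: 26(1−ρ^2)/(1−ρ) + 8ρ^2/(1−ρ); cooperation value: 21/(1−ρ).
IC: 21 ≥ 26(1−ρ^2) + 8ρ^2 = 26 − 18ρ^2.
So ρ^2 ≥ 5/18, giving ρ ≥ (5/18)^(1/2) ≈ 0.527.

0.527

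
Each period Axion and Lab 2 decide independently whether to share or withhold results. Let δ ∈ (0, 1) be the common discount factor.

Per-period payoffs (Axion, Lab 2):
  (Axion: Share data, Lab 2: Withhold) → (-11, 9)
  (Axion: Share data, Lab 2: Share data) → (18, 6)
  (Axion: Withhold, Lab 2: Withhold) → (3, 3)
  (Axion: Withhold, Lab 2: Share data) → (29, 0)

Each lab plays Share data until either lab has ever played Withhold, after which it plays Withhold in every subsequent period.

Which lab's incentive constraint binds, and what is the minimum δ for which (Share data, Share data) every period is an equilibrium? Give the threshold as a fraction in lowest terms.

Lab 2; δ ≥ 1/2

For Axion: deviation gain 29−18 = 11, per-period punishment loss 18−3 = 15. IC gives δ ≥ 11/26.
For Lab 2: gain 3, loss 3 per period, so δ ≥ 3/6 = 1/2.
The tighter constraint is Lab 2's, so cooperation needs δ ≥ 1/2.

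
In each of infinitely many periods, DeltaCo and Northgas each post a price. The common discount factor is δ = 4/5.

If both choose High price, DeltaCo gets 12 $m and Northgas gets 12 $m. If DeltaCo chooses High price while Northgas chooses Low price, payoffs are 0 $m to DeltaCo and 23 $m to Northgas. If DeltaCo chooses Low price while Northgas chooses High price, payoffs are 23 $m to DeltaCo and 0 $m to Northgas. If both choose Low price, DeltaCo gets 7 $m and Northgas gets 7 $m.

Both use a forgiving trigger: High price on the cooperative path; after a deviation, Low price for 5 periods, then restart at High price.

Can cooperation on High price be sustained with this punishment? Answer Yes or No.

IC: δ+…+δ^5 ≥ (23−12)/(12−7) = 11/5.
At δ = 4/5: partial sum = 2.6893 ≥ 2.2000. Cooperation sustainable.

Yes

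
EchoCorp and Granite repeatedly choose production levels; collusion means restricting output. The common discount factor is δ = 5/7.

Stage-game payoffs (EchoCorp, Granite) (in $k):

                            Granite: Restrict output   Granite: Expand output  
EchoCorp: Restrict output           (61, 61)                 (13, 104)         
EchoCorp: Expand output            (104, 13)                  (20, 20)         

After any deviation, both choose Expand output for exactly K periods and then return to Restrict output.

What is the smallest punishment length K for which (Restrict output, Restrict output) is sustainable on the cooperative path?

No profitable deviation requires (61−20)(δ+…+δ^K) ≥ 104−61, i.e. δ+…+δ^K ≥ 43/41 ≈ 1.0488.
With δ = 5/7, the partial sums are K=1: 0.7143, K=2: 1.2245.
K = 2 is the first length at which the sum reaches 1.0488.

2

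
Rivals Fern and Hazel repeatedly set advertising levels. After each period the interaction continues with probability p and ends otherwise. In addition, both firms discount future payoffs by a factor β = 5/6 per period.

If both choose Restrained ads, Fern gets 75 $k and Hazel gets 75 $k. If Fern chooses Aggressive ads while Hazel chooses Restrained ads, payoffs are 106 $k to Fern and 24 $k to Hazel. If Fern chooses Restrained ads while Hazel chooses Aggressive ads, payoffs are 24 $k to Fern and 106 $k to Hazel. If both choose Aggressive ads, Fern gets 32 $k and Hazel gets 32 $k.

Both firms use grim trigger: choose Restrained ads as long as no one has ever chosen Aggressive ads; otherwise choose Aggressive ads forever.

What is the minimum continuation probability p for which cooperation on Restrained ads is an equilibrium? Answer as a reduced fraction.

93/185

With continuation probability p and discount β, the effective per-period discount factor is βp.
Grim-trigger IC: βp ≥ (106−75)/(106−32) = 31/74.
So p ≥ (31/74)/(5/6) = 93/185.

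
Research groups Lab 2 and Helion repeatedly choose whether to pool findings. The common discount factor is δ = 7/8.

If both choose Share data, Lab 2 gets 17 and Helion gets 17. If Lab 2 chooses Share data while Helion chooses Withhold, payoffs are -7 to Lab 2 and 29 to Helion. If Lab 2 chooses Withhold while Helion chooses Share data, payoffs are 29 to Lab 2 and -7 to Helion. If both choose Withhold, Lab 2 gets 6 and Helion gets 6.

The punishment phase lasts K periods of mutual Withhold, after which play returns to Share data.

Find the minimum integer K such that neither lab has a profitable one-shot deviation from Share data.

2

IC: δ(1−δ^K)/(1−δ) ≥ (29−17)/(17−6) = 12/11.
With δ = 7/8: need 1 − δ^K ≥ 12/11·(1−7/8)/(7/8), i.e. δ^K ≤ 0.8442.
Since (7/8)^1 = 0.8750 and (7/8)^2 = 0.7656, the smallest such K is 2.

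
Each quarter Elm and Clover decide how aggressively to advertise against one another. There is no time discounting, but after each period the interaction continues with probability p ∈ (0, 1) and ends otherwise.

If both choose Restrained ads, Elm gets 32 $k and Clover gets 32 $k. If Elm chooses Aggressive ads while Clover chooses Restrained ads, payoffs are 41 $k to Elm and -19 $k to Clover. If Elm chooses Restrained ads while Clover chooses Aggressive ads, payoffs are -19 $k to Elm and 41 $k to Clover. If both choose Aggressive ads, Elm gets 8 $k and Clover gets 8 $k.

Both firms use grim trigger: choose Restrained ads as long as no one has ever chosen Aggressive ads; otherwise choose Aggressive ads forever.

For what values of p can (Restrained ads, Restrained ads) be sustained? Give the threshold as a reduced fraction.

3/11

With no time discounting, the continuation probability p plays the role of the discount factor.
Grim-trigger IC: 32/(1−p) ≥ 41 + 8p/(1−p) ⇒ p ≥ (41−32)/(41−8) = 3/11.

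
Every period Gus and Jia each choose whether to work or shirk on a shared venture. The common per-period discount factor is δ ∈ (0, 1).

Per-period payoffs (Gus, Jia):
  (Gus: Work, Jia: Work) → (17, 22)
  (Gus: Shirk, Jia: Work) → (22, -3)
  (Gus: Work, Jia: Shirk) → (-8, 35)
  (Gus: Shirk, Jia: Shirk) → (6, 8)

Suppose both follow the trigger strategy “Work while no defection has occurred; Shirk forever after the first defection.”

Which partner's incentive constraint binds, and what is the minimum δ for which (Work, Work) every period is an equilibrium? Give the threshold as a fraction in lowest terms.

For Gus: deviation gain 22−17 = 5, per-period punishment loss 17−6 = 11. IC gives δ ≥ 5/16.
For Jia: gain 13, loss 14 per period, so δ ≥ 13/27.
The tighter constraint is Jia's, so cooperation needs δ ≥ 13/27.

Jia; δ ≥ 13/27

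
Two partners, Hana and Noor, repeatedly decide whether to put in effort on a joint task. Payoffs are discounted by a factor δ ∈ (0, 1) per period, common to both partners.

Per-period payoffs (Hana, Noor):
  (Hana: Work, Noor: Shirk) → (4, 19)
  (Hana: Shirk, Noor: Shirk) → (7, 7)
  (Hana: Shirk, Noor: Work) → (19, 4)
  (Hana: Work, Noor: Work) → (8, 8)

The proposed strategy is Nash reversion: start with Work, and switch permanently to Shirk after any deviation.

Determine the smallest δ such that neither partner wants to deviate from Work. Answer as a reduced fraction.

Under grim trigger the critical discount factor is (T−C)/(T−P) with T = 19, C = 8, P = 7.
δ* = (19−8)/(19−7) = 11/12.

11/12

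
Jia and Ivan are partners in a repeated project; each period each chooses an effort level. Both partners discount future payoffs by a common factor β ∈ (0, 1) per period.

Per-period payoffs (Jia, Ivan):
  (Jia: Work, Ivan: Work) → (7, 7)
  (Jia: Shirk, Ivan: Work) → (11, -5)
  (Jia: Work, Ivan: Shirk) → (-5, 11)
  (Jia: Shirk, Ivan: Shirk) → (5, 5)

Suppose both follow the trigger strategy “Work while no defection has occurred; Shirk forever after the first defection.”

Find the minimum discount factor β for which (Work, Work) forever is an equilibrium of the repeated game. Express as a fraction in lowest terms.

2/3

One-period gain from deviating is 11 − 7 = 4. The loss is 7 − 5 = 2 in every subsequent period, with present value 2·β/(1−β).
Deviation is unprofitable when 2·β/(1−β) ≥ 4, i.e. β/(1−β) ≥ 2.
Equivalently β ≥ 4/(4+2) = 2/3.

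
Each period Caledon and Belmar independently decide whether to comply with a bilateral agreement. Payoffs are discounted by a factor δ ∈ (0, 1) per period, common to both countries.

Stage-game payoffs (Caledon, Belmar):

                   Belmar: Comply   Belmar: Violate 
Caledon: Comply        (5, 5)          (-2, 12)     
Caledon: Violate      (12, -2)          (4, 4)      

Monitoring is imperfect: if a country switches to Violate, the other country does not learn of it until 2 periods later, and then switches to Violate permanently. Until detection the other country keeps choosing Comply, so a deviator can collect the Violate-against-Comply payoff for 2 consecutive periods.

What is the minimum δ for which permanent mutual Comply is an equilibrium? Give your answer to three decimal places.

0.935

The best deviation is to choose Violate for all 2 undetected periods, earning 12 each, then 4 forever once detected.
Deviation value: 12(1−δ^2)/(1−δ) + 4δ^2/(1−δ); cooperation value: 5/(1−δ).
IC: 5 ≥ 12(1−δ^2) + 4δ^2 = 12 − 8δ^2.
So δ^2 ≥ 7/8, giving δ ≥ (7/8)^(1/2) ≈ 0.935.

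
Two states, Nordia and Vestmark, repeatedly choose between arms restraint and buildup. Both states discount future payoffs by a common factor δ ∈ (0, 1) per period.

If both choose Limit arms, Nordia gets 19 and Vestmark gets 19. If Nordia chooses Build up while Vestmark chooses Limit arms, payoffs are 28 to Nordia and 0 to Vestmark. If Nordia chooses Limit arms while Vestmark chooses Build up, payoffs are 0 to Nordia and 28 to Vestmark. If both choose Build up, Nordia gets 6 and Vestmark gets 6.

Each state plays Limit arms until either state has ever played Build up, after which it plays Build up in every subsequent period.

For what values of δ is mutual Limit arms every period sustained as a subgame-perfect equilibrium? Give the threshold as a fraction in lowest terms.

19/(1−δ) ≥ 28 + 6δ/(1−δ)
19 ≥ 28 − 22δ
δ ≥ 9/22.

9/22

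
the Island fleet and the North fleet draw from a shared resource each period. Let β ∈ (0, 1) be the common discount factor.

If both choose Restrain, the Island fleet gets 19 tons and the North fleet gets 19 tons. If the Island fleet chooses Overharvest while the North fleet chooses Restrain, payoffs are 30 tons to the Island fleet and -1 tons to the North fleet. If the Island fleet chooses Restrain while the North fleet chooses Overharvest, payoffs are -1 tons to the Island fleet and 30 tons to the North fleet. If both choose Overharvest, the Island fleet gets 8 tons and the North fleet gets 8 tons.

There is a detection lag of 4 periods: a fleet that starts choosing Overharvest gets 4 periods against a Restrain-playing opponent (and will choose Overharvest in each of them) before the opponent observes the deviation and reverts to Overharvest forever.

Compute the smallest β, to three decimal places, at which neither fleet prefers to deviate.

0.841

Deviating for the 4 undetected periods gains 30−19 = 11 per period over cooperation, then loses 19−8 = 11 per period forever once punishment starts.
Gain: 11(1 + β + … + β^3); loss: 11·β^4/(1−β).
No profitable deviation ⇔ 11(1−β^4) ≤ 11·β^4, i.e. β^4 ≥ 11/(11+11) = 1/2.
Hence β ≥ (1/2)^(1/4) ≈ 0.841.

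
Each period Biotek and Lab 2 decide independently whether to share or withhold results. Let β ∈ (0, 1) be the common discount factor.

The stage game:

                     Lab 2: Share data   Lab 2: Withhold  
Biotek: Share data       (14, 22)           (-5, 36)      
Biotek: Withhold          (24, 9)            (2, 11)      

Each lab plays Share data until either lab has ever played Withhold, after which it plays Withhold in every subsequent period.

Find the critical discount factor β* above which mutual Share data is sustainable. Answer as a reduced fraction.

14/25

For Biotek: deviation gain 24−14 = 10, per-period punishment loss 14−2 = 12. IC gives β ≥ 10/22 = 5/11.
For Lab 2: gain 14, loss 11 per period, so β ≥ 14/25.
The tighter constraint is Lab 2's, so cooperation needs β ≥ 14/25.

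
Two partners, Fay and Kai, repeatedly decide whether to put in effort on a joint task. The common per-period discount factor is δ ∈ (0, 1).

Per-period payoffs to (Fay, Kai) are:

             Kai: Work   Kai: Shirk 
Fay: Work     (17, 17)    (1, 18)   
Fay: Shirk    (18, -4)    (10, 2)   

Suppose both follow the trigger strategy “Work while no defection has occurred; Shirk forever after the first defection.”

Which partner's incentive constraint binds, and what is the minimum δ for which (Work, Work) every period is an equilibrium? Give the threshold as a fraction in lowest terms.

Fay; δ ≥ 1/8

Fay: cooperation gives 17 each period; deviation gives 18 once then 10 forever.
  17/(1−δ) ≥ 18 + 10δ/(1−δ) ⇒ δ ≥ 1/8.
Kai: cooperation gives 17 each period; deviation gives 18 once then 2 forever.
  δ ≥ 1/16.
Both must hold, so the binding constraint is Fay's: δ ≥ 1/8.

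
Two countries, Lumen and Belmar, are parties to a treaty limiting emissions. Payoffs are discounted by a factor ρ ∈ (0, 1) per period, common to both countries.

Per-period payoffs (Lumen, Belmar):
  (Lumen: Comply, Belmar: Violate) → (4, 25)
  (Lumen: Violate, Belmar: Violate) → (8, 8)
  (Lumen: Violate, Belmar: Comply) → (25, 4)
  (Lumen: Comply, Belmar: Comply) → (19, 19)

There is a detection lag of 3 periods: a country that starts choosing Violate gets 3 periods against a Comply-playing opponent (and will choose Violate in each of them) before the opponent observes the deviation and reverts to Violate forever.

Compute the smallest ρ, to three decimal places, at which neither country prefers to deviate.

0.707

Deviating for the 3 undetected periods gains 25−19 = 6 per period over cooperation, then loses 19−8 = 11 per period forever once punishment starts.
Gain: 6(1 + ρ + … + ρ^2); loss: 11·ρ^3/(1−ρ).
No profitable deviation ⇔ 6(1−ρ^3) ≤ 11·ρ^3, i.e. ρ^3 ≥ 6/(6+11) = 6/17.
Hence ρ ≥ (6/17)^(1/3) ≈ 0.707.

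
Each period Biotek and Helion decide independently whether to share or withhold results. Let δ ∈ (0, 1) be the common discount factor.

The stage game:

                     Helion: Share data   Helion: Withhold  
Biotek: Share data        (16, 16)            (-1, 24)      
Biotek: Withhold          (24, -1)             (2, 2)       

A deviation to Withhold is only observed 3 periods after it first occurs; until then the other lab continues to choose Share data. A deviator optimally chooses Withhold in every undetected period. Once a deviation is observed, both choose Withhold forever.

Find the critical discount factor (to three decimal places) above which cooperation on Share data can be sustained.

Deviating for the 3 undetected periods gains 24−16 = 8 per period over cooperation, then loses 16−2 = 14 per period forever once punishment starts.
Gain: 8(1 + δ + … + δ^2); loss: 14·δ^3/(1−δ).
No profitable deviation ⇔ 8(1−δ^3) ≤ 14·δ^3, i.e. δ^3 ≥ 8/(8+14) = 4/11.
Hence δ ≥ (4/11)^(1/3) ≈ 0.714.

0.714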